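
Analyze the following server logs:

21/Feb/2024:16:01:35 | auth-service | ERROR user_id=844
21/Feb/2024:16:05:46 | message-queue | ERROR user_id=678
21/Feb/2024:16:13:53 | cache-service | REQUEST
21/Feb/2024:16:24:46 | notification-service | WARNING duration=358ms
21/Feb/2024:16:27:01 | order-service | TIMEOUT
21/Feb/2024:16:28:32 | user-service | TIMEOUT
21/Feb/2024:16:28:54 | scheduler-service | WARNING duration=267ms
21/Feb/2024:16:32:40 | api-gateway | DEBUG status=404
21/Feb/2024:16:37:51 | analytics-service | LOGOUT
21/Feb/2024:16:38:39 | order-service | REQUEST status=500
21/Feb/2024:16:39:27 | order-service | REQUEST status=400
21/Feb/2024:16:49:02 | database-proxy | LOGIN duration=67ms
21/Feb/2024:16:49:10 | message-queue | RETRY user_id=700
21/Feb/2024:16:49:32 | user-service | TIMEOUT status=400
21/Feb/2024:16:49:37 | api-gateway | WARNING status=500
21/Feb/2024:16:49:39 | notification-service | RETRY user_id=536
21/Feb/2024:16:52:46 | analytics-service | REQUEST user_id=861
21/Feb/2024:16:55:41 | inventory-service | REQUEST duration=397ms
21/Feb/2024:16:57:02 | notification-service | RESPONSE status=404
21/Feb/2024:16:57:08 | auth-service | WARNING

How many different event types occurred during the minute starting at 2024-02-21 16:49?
4

To count unique event types:

1. Filter events in the minute starting at 2024-02-21 16:49
2. Extract event types from matching entries
3. Count unique types: 4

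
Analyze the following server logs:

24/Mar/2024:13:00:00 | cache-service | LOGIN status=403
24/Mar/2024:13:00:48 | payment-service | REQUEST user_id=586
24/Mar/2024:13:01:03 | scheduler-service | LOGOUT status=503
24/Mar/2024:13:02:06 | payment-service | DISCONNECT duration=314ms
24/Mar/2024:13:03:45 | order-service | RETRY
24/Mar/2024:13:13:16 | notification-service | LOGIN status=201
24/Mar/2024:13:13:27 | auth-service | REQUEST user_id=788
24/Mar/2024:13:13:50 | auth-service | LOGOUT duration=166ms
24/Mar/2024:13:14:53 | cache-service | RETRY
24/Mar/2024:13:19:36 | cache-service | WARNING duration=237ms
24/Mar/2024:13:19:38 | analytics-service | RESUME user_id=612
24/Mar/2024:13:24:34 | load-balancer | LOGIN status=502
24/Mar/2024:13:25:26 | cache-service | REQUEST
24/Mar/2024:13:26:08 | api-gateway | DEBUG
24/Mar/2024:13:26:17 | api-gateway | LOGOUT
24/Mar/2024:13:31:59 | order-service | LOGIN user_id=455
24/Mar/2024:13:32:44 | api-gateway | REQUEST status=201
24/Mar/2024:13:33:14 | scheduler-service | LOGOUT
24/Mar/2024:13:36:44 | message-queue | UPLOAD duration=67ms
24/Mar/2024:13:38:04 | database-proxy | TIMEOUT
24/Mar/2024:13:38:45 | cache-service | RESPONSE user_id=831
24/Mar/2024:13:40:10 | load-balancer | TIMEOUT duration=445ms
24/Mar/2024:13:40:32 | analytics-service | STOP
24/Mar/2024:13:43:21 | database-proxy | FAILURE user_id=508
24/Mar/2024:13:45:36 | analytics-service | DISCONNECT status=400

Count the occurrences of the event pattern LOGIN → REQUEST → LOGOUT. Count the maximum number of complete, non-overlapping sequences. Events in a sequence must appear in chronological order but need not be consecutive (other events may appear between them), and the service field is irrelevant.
4

To count sequences:

1. Look for pattern: LOGIN → REQUEST → LOGOUT
2. Greedily scan the log in chronological order, matching each sequence element in turn (ignoring service)
3. Each time the full pattern completes, increment the count and restart matching from the next event
4. Complete non-overlapping sequences found: 4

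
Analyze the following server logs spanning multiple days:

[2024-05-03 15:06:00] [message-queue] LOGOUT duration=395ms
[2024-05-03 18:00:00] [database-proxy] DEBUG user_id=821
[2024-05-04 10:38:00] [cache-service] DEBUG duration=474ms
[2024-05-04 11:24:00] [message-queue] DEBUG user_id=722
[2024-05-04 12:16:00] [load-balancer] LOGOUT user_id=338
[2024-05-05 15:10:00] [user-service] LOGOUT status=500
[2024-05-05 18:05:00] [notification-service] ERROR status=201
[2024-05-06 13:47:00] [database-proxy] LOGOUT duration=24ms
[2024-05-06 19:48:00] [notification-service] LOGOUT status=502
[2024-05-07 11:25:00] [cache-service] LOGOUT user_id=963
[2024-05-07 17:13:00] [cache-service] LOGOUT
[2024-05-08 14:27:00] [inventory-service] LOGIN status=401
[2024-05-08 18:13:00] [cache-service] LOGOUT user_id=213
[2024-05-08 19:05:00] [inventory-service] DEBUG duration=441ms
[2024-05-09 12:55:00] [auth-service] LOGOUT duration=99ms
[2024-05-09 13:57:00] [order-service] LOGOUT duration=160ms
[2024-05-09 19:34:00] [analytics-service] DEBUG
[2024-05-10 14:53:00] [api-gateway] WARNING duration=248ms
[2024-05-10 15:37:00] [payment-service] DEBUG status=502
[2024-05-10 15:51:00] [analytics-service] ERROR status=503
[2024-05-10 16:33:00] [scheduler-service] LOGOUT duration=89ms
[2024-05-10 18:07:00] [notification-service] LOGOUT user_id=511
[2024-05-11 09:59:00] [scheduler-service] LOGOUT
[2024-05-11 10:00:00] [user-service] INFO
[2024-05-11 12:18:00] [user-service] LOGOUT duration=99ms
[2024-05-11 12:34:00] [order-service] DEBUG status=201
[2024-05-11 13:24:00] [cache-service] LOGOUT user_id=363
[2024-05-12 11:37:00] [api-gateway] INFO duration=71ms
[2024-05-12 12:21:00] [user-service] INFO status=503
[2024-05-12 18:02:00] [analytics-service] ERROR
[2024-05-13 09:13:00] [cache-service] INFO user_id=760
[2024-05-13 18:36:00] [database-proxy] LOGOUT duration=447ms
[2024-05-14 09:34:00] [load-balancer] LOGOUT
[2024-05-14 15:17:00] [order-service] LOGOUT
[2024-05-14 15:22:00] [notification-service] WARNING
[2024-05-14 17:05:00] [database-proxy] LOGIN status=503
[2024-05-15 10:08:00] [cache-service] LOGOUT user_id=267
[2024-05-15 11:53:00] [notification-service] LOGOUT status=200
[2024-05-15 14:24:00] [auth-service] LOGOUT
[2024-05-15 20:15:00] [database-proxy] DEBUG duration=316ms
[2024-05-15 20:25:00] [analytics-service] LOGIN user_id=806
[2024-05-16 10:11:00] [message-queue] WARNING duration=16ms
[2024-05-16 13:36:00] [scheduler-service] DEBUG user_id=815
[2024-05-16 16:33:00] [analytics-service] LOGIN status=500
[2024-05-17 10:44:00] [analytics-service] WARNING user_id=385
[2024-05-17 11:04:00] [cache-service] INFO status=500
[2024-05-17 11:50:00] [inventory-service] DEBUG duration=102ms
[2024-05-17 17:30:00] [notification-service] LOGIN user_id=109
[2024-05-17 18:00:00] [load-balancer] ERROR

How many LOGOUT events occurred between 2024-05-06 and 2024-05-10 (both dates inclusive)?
9

To filter by date range:

1. Date range: 2024-05-06 through 2024-05-10, both dates inclusive
2. Filter for LOGOUT events whose date falls in this range
3. Count matching events: 9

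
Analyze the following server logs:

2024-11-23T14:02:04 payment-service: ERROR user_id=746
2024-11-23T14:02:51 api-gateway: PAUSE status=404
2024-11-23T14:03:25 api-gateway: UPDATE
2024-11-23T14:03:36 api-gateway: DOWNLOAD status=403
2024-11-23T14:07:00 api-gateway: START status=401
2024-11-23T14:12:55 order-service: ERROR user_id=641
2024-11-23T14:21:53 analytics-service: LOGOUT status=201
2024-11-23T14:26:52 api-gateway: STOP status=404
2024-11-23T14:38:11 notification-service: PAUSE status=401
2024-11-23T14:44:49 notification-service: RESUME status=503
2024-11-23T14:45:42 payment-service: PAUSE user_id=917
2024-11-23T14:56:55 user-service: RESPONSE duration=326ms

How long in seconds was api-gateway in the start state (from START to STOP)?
1192

To calculate state duration:

1. Find START event for api-gateway: 2024-11-23T14:07:00
2. Find STOP event for api-gateway: 2024-11-23T14:26:52
3. Calculate duration: 2024-11-23T14:26:52 - 2024-11-23T14:07:00 = 1192 seconds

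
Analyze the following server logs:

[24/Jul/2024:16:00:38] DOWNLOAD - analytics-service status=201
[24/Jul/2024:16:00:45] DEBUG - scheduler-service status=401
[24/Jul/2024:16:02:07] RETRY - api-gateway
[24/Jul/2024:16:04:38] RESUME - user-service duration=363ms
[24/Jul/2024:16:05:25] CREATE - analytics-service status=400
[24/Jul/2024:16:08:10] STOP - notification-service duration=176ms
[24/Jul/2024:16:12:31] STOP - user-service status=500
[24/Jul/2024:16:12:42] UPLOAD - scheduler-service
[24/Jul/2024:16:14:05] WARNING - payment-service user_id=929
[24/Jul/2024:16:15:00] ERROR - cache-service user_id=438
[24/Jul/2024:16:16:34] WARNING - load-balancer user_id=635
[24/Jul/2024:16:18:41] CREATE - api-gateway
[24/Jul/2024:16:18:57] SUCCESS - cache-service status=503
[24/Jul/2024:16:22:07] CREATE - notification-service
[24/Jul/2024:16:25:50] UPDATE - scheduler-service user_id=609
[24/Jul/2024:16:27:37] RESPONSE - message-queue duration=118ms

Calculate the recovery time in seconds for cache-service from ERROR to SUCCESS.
237

To calculate recovery time:

1. Find ERROR event for cache-service: 24/Jul/2024:16:15:00
2. Find next SUCCESS event for cache-service: 24/Jul/2024:16:18:57
3. Recovery time: 24/Jul/2024:16:18:57 - 24/Jul/2024:16:15:00 = 237 seconds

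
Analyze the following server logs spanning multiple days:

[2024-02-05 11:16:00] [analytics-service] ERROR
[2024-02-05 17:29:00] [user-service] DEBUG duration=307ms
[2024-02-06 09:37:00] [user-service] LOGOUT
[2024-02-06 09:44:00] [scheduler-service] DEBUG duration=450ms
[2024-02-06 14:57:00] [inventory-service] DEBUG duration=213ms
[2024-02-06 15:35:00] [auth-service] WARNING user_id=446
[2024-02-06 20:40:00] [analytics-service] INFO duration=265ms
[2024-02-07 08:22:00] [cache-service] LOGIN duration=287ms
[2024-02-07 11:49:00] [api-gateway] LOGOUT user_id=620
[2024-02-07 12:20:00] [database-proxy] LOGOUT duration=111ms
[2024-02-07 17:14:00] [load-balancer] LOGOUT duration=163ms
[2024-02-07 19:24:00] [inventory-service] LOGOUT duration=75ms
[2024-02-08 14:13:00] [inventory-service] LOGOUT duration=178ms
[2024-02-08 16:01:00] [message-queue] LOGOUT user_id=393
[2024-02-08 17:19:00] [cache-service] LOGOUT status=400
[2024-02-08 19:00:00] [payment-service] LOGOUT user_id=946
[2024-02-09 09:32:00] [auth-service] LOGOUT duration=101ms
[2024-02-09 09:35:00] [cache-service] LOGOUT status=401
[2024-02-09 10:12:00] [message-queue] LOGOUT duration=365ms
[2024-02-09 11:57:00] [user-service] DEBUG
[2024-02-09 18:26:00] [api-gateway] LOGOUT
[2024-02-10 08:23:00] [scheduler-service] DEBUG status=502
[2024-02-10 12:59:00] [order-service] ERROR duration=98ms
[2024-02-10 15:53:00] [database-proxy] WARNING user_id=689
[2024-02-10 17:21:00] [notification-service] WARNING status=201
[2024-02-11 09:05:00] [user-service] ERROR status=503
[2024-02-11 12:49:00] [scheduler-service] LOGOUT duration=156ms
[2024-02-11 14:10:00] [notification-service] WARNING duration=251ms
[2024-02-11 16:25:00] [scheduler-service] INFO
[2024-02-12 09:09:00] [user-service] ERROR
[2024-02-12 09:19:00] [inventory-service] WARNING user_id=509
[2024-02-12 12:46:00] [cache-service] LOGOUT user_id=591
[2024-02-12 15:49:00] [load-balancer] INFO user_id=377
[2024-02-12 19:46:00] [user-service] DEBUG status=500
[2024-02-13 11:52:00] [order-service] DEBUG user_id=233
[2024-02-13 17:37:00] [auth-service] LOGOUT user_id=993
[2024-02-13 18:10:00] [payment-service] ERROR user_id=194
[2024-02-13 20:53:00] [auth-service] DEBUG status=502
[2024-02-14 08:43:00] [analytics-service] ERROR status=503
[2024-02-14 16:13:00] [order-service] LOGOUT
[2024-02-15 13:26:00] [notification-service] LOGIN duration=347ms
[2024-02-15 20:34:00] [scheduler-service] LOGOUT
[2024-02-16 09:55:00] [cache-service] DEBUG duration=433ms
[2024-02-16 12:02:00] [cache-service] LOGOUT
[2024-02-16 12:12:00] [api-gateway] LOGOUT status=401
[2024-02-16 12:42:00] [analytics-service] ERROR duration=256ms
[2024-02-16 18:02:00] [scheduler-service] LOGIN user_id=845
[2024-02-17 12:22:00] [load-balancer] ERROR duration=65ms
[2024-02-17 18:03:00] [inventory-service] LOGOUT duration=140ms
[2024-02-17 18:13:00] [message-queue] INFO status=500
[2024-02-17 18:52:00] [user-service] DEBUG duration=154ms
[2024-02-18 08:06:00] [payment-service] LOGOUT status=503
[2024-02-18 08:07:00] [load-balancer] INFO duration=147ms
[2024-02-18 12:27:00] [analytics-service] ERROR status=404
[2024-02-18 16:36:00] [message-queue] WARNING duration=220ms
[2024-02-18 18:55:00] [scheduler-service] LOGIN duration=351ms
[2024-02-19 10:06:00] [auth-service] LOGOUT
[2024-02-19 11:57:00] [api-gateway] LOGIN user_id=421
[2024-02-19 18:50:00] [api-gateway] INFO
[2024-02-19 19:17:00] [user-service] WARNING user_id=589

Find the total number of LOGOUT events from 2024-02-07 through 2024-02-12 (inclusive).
14

To filter by date range:

1. Date range: 2024-02-07 through 2024-02-12, both dates inclusive
2. Filter for LOGOUT events whose date falls in this range
3. Count matching events: 14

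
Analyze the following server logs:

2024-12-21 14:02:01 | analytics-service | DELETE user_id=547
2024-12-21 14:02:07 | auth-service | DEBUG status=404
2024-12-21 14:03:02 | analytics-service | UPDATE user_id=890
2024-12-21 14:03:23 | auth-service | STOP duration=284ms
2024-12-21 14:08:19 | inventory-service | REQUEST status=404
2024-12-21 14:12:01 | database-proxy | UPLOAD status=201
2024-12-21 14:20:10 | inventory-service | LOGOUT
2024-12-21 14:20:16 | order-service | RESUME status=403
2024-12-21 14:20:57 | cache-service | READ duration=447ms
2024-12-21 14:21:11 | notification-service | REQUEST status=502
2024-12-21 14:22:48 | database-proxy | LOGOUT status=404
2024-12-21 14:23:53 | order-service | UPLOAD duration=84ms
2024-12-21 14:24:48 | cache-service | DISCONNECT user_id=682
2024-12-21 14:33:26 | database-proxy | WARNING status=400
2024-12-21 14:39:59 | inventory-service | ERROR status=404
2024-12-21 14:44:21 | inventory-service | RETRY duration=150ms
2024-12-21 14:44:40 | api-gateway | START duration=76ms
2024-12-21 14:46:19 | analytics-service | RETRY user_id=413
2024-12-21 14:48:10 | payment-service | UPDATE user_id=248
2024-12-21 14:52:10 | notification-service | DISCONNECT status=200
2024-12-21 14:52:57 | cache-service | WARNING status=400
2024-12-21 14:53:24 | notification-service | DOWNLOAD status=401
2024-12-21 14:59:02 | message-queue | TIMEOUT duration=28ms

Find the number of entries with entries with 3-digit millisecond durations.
3

To find matching entries:

1. Pattern to match: entries with 3-digit millisecond durations
2. Scan each log entry for the pattern
3. Count matches: 3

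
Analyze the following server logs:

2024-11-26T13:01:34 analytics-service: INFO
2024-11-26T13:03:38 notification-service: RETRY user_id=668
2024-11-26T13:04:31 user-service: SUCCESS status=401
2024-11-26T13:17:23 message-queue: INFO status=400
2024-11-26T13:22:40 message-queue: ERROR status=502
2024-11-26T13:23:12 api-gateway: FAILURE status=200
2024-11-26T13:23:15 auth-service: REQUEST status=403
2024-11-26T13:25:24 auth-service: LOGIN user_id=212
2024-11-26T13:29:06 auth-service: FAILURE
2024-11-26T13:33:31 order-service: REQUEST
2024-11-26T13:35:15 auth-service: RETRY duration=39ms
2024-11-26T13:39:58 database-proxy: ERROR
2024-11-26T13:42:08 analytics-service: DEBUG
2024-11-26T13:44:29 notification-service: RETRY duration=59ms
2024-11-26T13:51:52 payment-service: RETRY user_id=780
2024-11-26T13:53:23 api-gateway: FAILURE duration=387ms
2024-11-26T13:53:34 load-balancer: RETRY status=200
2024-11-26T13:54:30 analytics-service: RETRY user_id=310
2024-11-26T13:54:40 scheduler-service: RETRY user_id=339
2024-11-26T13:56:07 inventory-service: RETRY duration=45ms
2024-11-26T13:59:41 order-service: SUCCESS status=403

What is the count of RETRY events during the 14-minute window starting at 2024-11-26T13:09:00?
0

To count events in the time window:

1. Window boundaries: 2024-11-26T13:09:00 to 2024-11-26T13:23:00
2. Filter for RETRY events within this window
3. Count matching events: 0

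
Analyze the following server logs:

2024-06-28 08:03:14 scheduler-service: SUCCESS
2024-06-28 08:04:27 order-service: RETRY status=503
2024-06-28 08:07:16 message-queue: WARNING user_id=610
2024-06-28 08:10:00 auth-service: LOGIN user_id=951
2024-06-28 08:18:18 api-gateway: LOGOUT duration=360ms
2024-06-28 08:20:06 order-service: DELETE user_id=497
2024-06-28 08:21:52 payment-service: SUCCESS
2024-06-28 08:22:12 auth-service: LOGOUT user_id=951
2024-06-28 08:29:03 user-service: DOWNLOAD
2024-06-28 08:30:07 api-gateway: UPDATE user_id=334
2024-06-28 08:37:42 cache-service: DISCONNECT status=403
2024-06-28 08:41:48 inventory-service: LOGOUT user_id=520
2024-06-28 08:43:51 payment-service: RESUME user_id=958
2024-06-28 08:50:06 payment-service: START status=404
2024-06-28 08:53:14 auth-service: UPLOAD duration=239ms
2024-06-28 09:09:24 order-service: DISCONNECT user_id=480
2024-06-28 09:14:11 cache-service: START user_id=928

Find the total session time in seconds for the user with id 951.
732

To calculate session duration:

1. Find LOGIN event for user_id=951: 2024-06-28 08:10:00
2. Find LOGOUT event for user_id=951: 2024-06-28 08:22:12
3. Session duration: 2024-06-28 08:22:12 - 2024-06-28 08:10:00 = 732 seconds (12 minutes)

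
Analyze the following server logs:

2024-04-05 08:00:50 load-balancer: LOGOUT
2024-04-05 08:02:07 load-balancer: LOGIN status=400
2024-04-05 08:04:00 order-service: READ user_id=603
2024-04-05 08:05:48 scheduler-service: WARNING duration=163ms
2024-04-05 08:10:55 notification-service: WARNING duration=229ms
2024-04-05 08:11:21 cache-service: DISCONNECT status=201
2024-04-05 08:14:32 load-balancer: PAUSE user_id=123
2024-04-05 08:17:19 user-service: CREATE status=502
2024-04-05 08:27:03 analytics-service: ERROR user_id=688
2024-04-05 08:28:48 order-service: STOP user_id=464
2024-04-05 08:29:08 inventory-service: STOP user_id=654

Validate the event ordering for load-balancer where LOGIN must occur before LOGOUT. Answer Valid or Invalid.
Invalid

To validate ordering:

1. Required order: LOGIN → LOGOUT
2. Rule: LOGIN must occur before LOGOUT
3. Check actual order of events for load-balancer
4. Result: Invalid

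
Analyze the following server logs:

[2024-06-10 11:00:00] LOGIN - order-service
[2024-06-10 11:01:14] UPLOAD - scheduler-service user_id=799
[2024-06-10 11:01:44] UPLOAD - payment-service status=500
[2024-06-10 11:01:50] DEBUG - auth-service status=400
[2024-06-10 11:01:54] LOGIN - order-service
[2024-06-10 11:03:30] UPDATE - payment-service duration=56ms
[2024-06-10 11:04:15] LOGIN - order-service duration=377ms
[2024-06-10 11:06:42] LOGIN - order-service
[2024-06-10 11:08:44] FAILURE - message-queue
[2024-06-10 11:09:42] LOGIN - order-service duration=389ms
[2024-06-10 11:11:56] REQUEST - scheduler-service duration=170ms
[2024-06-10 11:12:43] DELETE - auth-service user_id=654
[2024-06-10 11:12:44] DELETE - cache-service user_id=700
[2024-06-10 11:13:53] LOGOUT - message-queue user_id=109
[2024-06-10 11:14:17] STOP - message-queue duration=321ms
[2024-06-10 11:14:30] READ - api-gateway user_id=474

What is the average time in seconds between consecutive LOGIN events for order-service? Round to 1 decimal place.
145.5

To calculate average interval:

1. Find all LOGIN events for order-service in order
2. Calculate time gaps between consecutive events
3. Compute mean of gaps: 582 / 4 = 145.5 seconds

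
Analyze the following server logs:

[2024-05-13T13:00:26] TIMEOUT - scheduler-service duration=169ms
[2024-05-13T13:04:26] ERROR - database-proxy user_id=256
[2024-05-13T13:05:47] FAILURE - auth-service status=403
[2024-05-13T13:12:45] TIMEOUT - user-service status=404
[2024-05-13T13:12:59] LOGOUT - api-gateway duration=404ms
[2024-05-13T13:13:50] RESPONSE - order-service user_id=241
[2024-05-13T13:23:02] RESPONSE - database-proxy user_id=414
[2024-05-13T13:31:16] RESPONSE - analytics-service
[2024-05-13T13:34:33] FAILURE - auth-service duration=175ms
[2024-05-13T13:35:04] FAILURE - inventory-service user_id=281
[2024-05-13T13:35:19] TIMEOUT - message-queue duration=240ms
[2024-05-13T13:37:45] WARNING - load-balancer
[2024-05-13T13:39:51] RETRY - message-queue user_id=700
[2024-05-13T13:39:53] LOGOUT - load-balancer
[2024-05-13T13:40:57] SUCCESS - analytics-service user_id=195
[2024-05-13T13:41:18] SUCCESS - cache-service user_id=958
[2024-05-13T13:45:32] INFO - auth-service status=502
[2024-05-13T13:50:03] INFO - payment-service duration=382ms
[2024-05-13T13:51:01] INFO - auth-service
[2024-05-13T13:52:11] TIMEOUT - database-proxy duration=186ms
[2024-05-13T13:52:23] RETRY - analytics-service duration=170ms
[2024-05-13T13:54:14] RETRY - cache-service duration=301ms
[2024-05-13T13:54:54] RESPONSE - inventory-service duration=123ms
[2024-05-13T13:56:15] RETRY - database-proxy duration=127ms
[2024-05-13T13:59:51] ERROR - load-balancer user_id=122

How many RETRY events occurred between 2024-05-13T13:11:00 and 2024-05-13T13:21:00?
0

To count events in the time window:

1. Window boundaries: 2024-05-13T13:11:00 to 2024-05-13T13:21:00
2. Filter for RETRY events within this window
3. Count matching events: 0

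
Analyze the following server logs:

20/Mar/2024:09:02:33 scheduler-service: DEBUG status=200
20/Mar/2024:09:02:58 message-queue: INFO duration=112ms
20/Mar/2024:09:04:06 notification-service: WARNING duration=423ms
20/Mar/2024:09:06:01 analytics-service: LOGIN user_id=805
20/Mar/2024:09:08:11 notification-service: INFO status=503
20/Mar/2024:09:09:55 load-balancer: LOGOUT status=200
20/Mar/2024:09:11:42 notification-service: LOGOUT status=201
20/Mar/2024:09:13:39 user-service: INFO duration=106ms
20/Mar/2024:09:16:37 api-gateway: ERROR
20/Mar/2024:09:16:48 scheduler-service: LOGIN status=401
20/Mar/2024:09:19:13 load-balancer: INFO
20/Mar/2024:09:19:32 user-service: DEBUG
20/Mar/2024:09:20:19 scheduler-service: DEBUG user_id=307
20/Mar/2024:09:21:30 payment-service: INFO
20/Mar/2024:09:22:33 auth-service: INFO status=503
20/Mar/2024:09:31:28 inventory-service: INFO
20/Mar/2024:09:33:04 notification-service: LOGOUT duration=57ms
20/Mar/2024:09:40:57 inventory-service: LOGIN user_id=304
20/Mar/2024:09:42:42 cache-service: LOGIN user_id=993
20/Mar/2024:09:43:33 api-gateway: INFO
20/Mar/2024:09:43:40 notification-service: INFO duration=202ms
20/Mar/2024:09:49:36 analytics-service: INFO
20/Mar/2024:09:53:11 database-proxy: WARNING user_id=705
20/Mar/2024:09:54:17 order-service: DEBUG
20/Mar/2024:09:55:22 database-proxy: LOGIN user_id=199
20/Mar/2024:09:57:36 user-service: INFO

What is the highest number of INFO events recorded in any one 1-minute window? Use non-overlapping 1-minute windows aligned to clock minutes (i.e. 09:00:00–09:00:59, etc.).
2

To find the burst window:

1. Divide the log period into non-overlapping 1-minute windows starting at 09:00
2. Count INFO events in each window
3. Find the window with maximum count
4. Maximum events in a window: 2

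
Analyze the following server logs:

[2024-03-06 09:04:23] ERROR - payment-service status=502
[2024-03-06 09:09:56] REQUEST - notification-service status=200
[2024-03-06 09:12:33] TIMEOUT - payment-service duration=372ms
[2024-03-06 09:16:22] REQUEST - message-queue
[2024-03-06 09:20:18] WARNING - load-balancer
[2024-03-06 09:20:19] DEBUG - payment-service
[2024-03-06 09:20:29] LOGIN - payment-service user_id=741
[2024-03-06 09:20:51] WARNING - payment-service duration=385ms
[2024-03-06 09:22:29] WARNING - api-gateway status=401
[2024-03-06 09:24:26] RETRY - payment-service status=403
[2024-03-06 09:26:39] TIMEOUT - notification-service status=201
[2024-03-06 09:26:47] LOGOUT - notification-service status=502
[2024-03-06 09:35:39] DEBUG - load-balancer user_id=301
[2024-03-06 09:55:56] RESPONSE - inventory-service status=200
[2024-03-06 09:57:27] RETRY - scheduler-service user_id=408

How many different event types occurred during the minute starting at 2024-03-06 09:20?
3

To count unique event types:

1. Filter events in the minute starting at 2024-03-06 09:20
2. Extract event types from matching entries
3. Count unique types: 3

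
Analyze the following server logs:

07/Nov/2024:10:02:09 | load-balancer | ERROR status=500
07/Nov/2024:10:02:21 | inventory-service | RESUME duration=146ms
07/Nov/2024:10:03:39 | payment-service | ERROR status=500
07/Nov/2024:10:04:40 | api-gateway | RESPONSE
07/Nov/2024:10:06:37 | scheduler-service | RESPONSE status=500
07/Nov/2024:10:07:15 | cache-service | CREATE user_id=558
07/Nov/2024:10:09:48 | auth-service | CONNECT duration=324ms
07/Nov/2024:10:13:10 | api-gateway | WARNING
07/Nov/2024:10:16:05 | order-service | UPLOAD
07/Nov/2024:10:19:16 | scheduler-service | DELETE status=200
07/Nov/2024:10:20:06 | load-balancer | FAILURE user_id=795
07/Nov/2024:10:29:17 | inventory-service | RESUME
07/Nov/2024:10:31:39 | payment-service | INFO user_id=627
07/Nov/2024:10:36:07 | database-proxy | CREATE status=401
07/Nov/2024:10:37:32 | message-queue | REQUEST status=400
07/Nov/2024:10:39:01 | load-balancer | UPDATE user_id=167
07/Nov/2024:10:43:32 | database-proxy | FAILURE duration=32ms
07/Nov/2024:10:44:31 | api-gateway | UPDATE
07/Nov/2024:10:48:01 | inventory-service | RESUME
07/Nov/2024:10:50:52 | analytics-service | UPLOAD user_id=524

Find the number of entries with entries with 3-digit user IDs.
5

To find matching entries:

1. Pattern to match: entries with 3-digit user IDs
2. Scan each log entry for the pattern
3. Count matches: 5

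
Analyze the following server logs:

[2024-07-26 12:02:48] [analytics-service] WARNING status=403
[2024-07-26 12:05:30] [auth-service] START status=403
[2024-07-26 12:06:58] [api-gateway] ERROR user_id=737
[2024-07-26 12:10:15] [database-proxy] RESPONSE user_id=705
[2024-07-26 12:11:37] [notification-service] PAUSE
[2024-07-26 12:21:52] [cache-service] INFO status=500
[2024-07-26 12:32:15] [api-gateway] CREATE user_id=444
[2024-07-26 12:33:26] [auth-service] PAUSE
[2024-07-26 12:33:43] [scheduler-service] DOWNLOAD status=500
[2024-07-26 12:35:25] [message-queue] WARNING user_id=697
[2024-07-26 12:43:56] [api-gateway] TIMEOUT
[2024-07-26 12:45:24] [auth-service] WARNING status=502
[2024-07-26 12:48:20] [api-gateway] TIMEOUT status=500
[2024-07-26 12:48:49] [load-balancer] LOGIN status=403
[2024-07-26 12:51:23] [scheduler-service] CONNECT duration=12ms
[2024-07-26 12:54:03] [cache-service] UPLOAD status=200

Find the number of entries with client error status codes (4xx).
3

To find matching entries:

1. Pattern to match: client error status codes (4xx)
2. Scan each log entry for the pattern
3. Count matches: 3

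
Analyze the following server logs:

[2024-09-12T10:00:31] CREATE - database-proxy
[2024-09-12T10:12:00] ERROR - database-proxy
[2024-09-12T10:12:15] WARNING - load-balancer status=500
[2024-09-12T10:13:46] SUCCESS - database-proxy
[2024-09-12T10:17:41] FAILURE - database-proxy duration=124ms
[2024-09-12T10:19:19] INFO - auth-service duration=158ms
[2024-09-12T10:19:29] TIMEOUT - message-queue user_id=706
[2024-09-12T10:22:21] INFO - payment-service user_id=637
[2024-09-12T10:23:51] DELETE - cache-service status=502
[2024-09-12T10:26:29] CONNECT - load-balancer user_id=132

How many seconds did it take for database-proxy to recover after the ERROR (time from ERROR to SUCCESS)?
106

To calculate recovery time:

1. Find ERROR event for database-proxy: 2024-09-12T10:12:00
2. Find next SUCCESS event for database-proxy: 2024-09-12T10:13:46
3. Recovery time: 2024-09-12T10:13:46 - 2024-09-12T10:12:00 = 106 seconds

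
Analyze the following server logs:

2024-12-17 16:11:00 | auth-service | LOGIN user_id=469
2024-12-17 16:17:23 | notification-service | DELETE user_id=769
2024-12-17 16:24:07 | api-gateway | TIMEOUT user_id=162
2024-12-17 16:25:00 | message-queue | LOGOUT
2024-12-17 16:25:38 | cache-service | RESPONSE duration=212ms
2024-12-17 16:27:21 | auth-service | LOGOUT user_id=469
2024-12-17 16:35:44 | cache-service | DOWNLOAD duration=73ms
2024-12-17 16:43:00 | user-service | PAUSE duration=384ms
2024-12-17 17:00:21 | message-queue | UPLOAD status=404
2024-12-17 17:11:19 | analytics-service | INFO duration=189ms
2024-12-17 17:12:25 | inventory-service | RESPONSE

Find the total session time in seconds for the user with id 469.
981

To calculate session duration:

1. Find LOGIN event for user_id=469: 2024-12-17 16:11:00
2. Find LOGOUT event for user_id=469: 2024-12-17 16:27:21
3. Session duration: 2024-12-17 16:27:21 - 2024-12-17 16:11:00 = 981 seconds (16 minutes)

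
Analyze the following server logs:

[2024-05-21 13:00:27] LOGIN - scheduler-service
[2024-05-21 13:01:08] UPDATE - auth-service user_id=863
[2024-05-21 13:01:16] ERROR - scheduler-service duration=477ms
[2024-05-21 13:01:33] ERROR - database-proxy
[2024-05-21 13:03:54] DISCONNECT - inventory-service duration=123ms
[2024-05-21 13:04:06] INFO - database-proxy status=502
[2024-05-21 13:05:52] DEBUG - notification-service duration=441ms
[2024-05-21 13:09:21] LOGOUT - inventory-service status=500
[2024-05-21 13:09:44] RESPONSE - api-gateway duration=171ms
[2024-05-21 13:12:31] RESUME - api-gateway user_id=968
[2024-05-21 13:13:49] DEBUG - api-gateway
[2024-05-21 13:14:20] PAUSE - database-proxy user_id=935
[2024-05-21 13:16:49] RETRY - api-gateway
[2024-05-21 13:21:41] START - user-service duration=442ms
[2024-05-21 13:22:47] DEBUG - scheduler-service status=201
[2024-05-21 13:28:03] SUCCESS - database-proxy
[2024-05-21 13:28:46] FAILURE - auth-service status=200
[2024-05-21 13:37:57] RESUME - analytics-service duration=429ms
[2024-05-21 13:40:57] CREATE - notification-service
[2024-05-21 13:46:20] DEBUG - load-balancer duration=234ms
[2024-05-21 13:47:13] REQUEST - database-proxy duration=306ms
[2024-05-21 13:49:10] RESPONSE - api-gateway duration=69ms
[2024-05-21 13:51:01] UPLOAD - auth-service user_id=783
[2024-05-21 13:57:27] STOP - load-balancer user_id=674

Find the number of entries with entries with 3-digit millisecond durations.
8

To find matching entries:

1. Pattern to match: entries with 3-digit millisecond durations
2. Scan each log entry for the pattern
3. Count matches: 8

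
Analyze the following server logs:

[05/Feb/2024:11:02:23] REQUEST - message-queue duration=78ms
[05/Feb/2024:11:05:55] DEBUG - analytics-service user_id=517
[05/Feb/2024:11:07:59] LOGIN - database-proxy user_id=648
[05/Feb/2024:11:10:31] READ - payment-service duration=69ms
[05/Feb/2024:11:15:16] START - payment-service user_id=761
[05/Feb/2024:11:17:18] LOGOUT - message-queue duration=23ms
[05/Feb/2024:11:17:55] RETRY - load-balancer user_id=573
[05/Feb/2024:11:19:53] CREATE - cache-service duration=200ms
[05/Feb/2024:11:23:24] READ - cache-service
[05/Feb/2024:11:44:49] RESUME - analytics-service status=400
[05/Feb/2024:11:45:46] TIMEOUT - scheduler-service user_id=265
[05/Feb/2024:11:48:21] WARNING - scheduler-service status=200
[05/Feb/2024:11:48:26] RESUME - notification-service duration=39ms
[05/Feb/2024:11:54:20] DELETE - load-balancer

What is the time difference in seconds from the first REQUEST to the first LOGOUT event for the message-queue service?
895

To find the time between events:

1. Locate the first REQUEST event for message-queue: 05/Feb/2024:11:02:23
2. Locate the first LOGOUT event for message-queue: 05/Feb/2024:11:17:18
3. Calculate the difference: 05/Feb/2024:11:17:18 - 05/Feb/2024:11:02:23 = 895 seconds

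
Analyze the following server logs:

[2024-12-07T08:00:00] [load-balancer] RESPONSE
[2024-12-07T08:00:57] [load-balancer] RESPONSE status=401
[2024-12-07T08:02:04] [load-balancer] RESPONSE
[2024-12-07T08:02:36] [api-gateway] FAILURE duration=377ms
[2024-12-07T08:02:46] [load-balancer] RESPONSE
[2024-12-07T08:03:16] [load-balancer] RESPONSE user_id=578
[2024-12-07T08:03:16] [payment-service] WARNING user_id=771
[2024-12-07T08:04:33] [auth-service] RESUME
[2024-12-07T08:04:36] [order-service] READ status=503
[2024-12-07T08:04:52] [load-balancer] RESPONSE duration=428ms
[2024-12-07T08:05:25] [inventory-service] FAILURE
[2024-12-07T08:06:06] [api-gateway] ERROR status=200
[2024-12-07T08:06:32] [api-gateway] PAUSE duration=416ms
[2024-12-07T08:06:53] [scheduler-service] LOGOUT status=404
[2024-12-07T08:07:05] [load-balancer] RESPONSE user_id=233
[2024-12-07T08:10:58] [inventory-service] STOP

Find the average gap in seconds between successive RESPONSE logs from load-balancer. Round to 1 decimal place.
70.8

To calculate average interval:

1. Find all RESPONSE events for load-balancer in order
2. Calculate time gaps between consecutive events
3. Compute mean of gaps: 425 / 6 = 70.8 seconds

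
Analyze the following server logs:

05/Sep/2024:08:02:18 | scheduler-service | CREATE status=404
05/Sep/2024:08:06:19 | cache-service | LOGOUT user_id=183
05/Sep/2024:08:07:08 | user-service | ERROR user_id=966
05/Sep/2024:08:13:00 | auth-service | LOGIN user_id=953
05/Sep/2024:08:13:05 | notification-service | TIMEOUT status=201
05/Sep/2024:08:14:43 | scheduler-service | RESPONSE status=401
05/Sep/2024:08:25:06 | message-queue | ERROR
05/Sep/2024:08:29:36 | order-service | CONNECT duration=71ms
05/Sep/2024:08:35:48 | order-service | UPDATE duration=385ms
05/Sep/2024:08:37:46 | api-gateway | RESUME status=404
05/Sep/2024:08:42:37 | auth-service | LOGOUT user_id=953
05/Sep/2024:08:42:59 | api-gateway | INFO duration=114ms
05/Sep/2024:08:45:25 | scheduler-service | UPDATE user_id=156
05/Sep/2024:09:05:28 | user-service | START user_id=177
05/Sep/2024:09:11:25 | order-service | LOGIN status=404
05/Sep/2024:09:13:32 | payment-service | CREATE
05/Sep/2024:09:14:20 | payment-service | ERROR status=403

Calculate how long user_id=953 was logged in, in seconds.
1777

To calculate session duration:

1. Find LOGIN event for user_id=953: 05/Sep/2024:08:13:00
2. Find LOGOUT event for user_id=953: 05/Sep/2024:08:42:37
3. Session duration: 05/Sep/2024:08:42:37 - 05/Sep/2024:08:13:00 = 1777 seconds (29 minutes)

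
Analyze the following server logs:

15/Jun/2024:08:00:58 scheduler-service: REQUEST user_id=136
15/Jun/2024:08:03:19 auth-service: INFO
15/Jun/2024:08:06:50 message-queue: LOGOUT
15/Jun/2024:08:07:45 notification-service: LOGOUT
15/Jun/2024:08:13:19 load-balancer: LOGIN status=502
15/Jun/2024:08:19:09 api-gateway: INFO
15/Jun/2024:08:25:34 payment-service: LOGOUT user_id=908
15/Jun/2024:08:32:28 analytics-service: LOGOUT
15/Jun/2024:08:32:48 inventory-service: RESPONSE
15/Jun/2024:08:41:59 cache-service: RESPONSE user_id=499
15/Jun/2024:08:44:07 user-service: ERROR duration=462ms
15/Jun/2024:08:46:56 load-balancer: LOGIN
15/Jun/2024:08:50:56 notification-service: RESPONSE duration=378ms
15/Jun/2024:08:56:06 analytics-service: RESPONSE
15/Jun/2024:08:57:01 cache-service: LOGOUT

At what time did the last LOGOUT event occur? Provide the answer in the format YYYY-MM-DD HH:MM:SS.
2024-06-15 08:57:01

To find the last event:

1. Filter for all LOGOUT events
2. Sort by timestamp
3. Select the last one
4. Timestamp: 2024-06-15 08:57:01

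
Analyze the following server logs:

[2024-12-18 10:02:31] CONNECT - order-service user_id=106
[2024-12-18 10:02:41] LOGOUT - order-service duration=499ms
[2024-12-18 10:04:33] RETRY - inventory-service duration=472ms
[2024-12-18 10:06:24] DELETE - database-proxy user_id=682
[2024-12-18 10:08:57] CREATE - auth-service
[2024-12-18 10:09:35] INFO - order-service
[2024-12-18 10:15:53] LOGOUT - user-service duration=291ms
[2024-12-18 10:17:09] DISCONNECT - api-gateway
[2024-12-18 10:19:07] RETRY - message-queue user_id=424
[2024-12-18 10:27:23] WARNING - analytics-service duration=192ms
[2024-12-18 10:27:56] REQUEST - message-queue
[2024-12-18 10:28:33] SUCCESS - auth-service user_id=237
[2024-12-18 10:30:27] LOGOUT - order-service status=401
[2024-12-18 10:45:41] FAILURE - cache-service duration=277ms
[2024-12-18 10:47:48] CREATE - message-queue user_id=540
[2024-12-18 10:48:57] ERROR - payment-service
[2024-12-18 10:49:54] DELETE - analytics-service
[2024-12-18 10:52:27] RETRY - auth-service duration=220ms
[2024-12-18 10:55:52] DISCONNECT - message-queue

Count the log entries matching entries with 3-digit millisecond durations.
6

To find matching entries:

1. Pattern to match: entries with 3-digit millisecond durations
2. Scan each log entry for the pattern
3. Count matches: 6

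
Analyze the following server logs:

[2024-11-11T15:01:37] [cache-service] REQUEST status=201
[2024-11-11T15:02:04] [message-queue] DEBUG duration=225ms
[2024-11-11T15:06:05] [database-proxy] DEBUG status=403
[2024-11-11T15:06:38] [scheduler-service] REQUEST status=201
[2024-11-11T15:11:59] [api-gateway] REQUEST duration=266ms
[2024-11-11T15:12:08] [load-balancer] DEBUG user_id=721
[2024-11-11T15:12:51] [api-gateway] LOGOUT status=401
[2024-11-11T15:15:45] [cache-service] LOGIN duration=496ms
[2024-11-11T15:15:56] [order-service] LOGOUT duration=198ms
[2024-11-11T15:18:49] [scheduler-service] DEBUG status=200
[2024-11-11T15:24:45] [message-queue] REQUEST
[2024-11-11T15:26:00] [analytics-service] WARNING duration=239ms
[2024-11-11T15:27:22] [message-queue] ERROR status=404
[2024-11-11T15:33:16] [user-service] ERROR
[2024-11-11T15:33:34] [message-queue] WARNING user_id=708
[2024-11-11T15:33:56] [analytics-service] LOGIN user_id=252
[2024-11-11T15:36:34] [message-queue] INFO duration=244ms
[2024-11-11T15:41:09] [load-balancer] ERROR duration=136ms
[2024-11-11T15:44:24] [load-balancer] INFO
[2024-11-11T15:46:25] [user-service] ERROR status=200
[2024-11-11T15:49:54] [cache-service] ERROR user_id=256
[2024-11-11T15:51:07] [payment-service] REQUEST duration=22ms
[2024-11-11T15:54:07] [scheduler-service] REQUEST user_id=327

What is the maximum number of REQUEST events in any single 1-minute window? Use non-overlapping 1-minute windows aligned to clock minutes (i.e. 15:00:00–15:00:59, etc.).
1

To find the burst window:

1. Divide the log period into non-overlapping 1-minute windows starting at 15:00
2. Count REQUEST events in each window
3. Find the window with maximum count
4. Maximum events in a window: 1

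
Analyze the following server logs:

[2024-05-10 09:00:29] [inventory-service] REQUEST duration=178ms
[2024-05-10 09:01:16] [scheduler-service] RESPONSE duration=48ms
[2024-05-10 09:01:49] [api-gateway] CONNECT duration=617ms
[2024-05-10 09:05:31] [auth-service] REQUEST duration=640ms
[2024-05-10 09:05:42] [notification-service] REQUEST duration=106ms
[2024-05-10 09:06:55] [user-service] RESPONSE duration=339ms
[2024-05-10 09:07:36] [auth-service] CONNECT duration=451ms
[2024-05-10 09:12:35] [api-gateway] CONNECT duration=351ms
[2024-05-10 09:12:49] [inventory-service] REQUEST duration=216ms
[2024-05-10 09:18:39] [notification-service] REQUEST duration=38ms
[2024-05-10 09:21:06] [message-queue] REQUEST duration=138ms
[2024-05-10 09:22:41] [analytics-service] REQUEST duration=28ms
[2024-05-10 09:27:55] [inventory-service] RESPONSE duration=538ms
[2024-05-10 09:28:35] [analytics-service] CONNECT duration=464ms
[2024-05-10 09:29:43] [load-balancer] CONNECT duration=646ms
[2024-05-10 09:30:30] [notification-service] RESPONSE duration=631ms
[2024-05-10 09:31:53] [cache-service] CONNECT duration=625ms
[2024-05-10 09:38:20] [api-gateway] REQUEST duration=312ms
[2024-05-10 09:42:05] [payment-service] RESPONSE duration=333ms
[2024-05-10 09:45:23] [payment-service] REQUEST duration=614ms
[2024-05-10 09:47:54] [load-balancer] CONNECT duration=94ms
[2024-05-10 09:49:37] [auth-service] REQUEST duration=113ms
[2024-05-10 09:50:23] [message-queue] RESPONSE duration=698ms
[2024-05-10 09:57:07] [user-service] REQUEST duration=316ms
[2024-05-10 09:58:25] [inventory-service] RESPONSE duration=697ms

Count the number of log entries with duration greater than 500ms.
9

To count timeouts:

1. Threshold: 500ms
2. Extract duration from each log entry
3. Count entries where duration > 500
4. Timeout count: 9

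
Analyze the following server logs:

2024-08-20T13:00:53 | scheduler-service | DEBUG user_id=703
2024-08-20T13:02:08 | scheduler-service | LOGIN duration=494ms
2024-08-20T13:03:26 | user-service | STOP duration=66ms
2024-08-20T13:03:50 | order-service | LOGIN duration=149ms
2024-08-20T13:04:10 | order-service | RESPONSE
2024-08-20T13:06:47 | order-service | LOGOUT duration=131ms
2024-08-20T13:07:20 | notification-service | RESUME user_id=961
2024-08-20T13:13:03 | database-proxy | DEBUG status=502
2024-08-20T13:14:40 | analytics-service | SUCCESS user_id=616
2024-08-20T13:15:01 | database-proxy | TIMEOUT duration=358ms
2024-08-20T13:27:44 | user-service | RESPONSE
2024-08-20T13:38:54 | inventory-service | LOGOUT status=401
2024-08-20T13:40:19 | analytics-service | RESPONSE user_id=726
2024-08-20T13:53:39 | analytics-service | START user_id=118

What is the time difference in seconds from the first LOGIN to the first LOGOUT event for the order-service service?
177

To find the time between events:

1. Locate the first LOGIN event for order-service: 2024-08-20T13:03:50
2. Locate the first LOGOUT event for order-service: 2024-08-20T13:06:47
3. Calculate the difference: 2024-08-20T13:06:47 - 2024-08-20T13:03:50 = 177 seconds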